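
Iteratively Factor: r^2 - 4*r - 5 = (r + 1)*(r - 5)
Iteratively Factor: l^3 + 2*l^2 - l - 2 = (l + 1)*(l^2 + l - 2) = (l - 1)*(l + 1)*(l + 2)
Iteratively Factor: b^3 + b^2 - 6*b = (b - 2)*(b^2 + 3*b) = (b - 2)*(b + 3)*(b)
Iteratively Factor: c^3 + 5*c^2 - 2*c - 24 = (c + 4)*(c^2 + c - 6) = (c - 2)*(c + 4)*(c + 3)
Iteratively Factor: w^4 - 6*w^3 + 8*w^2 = (w)*(w^3 - 6*w^2 + 8*w) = w*(w - 2)*(w^2 - 4*w) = w*(w - 4)*(w - 2)*(w)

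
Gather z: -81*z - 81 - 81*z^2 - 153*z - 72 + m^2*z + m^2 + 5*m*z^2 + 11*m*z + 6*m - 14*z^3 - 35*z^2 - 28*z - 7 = m^2 + 6*m - 14*z^3 + z^2*(5*m - 116) + z*(m^2 + 11*m - 262) - 160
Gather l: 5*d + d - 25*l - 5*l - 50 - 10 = 6*d - 30*l - 60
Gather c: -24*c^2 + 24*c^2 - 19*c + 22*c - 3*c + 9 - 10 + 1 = 0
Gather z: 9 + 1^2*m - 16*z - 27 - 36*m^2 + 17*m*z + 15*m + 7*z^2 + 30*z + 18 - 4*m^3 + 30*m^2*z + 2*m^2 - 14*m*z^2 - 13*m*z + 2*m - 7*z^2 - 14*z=-4*m^3 - 34*m^2 - 14*m*z^2 + 18*m + z*(30*m^2 + 4*m)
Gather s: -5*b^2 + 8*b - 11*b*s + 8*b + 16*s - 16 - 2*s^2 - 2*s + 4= -5*b^2 + 16*b - 2*s^2 + s*(14 - 11*b) - 12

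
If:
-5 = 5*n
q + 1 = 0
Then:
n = -1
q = -1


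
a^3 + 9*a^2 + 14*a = a*(a + 2)*(a + 7)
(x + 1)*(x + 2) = x^2 + 3*x + 2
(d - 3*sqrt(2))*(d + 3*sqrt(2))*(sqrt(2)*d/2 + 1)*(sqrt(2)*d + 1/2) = d^4 + 5*sqrt(2)*d^3/4 - 35*d^2/2 - 45*sqrt(2)*d/2 - 9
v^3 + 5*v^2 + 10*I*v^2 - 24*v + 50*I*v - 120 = (v + 5)*(v + 4*I)*(v + 6*I)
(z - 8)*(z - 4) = z^2 - 12*z + 32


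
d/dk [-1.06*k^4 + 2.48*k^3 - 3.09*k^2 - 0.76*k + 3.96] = -4.24*k^3 + 7.44*k^2 - 6.18*k - 0.76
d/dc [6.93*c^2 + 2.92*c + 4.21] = 13.86*c + 2.92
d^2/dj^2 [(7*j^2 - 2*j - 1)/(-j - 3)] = -136/(j^3 + 9*j^2 + 27*j + 27)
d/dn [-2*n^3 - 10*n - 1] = -6*n^2 - 10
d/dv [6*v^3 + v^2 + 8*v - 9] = 18*v^2 + 2*v + 8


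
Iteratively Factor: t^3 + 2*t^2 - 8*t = (t)*(t^2 + 2*t - 8) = t*(t - 2)*(t + 4)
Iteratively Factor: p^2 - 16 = (p + 4)*(p - 4)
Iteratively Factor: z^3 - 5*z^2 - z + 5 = (z - 5)*(z^2 - 1) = (z - 5)*(z + 1)*(z - 1)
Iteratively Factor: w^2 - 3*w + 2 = (w - 1)*(w - 2)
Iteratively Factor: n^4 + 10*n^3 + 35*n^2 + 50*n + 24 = (n + 3)*(n^3 + 7*n^2 + 14*n + 8) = (n + 1)*(n + 3)*(n^2 + 6*n + 8) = (n + 1)*(n + 3)*(n + 4)*(n + 2)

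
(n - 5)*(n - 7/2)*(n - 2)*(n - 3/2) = n^4 - 12*n^3 + 201*n^2/4 - 347*n/4 + 105/2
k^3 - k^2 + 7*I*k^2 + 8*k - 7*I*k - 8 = (k - 1)*(k - I)*(k + 8*I)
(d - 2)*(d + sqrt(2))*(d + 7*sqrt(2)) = d^3 - 2*d^2 + 8*sqrt(2)*d^2 - 16*sqrt(2)*d + 14*d - 28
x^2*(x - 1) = x^3 - x^2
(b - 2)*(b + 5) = b^2 + 3*b - 10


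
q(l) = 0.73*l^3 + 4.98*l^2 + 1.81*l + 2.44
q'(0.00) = 1.81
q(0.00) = 2.44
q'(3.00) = 51.40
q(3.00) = 72.40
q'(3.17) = 55.39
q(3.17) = 81.48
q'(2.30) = 36.30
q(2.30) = 41.83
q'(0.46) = 6.86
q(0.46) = 4.40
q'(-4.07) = -2.45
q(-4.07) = 28.35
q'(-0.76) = -4.49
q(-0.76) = 3.62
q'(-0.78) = -4.63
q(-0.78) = 3.71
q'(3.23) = 56.83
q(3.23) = 84.84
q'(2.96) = 50.48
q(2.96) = 70.36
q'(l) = 2.19*l^2 + 9.96*l + 1.81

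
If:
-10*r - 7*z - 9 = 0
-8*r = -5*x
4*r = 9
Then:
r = 9/4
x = 18/5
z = -9/2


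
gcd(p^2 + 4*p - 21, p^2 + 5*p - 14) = p + 7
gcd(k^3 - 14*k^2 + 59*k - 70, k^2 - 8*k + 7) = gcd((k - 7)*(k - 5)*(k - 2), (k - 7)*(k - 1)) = k - 7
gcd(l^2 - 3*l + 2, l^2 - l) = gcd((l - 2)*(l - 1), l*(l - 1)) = l - 1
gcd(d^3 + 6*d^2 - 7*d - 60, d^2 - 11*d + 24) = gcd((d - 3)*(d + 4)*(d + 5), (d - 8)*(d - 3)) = d - 3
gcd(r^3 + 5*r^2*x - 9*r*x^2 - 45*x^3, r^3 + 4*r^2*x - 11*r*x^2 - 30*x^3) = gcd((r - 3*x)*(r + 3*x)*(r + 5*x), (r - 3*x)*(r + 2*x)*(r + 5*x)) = -r^2 - 2*r*x + 15*x^2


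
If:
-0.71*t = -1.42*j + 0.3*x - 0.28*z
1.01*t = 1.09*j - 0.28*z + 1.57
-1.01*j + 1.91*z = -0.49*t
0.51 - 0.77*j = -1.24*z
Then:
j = -0.05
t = 1.62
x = -4.50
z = -0.44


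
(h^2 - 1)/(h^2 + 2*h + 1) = (h - 1)/(h + 1)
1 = 1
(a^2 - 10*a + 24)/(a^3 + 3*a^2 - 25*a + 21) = (a^2 - 10*a + 24)/(a^3 + 3*a^2 - 25*a + 21)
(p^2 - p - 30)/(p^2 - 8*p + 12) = (p + 5)/(p - 2)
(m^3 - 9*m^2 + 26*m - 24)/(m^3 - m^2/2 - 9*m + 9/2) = 2*(m^2 - 6*m + 8)/(2*m^2 + 5*m - 3)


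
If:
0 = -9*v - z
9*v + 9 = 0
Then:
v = -1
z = 9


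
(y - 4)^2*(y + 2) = y^3 - 6*y^2 + 32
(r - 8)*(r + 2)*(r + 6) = r^3 - 52*r - 96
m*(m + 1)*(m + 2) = m^3 + 3*m^2 + 2*m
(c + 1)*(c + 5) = c^2 + 6*c + 5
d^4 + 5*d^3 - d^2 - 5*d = d*(d - 1)*(d + 1)*(d + 5)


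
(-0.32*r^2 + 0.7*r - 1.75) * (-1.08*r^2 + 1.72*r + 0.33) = 0.3456*r^4 - 1.3064*r^3 + 2.9884*r^2 - 2.779*r - 0.5775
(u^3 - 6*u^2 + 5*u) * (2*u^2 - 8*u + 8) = 2*u^5 - 20*u^4 + 66*u^3 - 88*u^2 + 40*u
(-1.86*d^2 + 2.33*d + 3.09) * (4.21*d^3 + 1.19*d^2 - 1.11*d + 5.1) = -7.8306*d^5 + 7.5959*d^4 + 17.8462*d^3 - 8.3952*d^2 + 8.4531*d + 15.759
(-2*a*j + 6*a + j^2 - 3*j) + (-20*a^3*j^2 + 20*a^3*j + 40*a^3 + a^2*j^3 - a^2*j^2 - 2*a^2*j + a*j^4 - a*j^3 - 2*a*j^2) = -20*a^3*j^2 + 20*a^3*j + 40*a^3 + a^2*j^3 - a^2*j^2 - 2*a^2*j + a*j^4 - a*j^3 - 2*a*j^2 - 2*a*j + 6*a + j^2 - 3*j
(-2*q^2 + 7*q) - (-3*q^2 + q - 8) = q^2 + 6*q + 8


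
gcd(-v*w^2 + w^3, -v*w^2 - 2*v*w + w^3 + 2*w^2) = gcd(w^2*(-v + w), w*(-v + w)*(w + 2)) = v*w - w^2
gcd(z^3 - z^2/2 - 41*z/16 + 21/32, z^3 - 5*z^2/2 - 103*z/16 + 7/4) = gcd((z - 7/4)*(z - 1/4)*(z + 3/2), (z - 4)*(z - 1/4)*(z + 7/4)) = z - 1/4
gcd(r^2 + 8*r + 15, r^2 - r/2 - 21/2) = r + 3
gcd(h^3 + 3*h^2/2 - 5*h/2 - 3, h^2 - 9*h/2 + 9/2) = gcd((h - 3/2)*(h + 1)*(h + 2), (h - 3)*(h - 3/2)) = h - 3/2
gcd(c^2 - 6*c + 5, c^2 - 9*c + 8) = c - 1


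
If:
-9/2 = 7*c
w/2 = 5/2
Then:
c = -9/14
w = 5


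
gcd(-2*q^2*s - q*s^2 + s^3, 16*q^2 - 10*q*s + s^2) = 2*q - s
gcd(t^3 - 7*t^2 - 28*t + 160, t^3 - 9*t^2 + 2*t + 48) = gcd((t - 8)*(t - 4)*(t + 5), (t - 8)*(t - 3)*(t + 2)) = t - 8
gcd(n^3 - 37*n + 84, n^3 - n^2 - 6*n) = n - 3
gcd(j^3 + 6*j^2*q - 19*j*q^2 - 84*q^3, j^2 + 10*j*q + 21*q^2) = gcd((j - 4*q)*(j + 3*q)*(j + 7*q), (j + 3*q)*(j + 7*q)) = j^2 + 10*j*q + 21*q^2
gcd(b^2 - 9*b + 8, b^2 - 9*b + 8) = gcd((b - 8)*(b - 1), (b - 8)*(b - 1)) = b^2 - 9*b + 8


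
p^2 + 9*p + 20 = (p + 4)*(p + 5)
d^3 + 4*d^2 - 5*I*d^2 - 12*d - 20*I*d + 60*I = (d - 2)*(d + 6)*(d - 5*I)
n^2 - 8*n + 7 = (n - 7)*(n - 1)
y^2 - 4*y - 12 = (y - 6)*(y + 2)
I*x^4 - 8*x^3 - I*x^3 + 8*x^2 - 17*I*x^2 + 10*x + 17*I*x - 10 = (x + I)*(x + 2*I)*(x + 5*I)*(I*x - I)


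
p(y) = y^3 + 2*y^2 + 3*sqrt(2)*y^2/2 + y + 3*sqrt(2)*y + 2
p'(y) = 3*y^2 + 4*y + 3*sqrt(2)*y + 1 + 3*sqrt(2)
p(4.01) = 153.78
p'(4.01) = 86.54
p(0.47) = 5.48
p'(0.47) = 9.78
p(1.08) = 13.73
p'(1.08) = 17.64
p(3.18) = 92.51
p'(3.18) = 61.79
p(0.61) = 6.96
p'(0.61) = 11.39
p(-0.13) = 1.39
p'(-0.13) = 4.22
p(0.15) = 2.88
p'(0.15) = 6.55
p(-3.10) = -4.44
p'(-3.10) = 8.52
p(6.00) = 397.82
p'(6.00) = 162.70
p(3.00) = 81.82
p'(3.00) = 56.97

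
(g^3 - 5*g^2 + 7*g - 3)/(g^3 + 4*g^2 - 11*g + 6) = (g - 3)/(g + 6)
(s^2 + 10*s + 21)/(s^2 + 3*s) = (s + 7)/s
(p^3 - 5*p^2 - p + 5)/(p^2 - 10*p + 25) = (p^2 - 1)/(p - 5)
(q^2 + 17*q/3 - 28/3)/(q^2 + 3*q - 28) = (q - 4/3)/(q - 4)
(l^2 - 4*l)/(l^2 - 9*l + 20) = l/(l - 5)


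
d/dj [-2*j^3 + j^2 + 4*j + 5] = -6*j^2 + 2*j + 4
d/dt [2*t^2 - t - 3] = 4*t - 1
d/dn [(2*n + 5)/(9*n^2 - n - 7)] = (18*n^2 - 2*n - (2*n + 5)*(18*n - 1) - 14)/(-9*n^2 + n + 7)^2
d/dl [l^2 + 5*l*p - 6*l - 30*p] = 2*l + 5*p - 6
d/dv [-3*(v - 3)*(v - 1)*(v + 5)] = -9*v^2 - 6*v + 51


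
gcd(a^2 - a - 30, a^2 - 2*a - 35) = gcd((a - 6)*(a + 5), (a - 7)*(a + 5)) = a + 5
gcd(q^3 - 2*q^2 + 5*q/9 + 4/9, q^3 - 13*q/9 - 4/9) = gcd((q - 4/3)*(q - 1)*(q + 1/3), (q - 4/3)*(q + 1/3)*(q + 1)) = q^2 - q - 4/9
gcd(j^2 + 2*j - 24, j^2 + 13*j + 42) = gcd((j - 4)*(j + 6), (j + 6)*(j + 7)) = j + 6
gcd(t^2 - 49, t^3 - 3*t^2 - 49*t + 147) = t^2 - 49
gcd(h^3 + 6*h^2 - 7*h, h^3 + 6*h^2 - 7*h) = h^3 + 6*h^2 - 7*h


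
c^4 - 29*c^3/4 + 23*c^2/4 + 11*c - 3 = (c - 6)*(c - 2)*(c - 1/4)*(c + 1)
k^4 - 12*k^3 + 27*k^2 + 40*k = k*(k - 8)*(k - 5)*(k + 1)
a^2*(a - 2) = a^3 - 2*a^2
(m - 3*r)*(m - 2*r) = m^2 - 5*m*r + 6*r^2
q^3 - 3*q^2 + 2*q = q*(q - 2)*(q - 1)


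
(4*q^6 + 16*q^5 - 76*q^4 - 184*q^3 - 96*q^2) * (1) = 4*q^6 + 16*q^5 - 76*q^4 - 184*q^3 - 96*q^2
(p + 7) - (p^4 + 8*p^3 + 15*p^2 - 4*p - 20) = -p^4 - 8*p^3 - 15*p^2 + 5*p + 27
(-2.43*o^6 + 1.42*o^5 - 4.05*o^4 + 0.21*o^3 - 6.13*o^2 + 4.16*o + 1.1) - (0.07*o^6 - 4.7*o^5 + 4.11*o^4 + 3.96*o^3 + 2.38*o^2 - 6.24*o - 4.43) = -2.5*o^6 + 6.12*o^5 - 8.16*o^4 - 3.75*o^3 - 8.51*o^2 + 10.4*o + 5.53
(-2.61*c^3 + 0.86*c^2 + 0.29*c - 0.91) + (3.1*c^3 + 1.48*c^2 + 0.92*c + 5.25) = 0.49*c^3 + 2.34*c^2 + 1.21*c + 4.34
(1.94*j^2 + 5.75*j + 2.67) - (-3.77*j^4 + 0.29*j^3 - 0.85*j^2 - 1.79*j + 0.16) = 3.77*j^4 - 0.29*j^3 + 2.79*j^2 + 7.54*j + 2.51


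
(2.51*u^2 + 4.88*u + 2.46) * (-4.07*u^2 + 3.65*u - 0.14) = -10.2157*u^4 - 10.7001*u^3 + 7.4484*u^2 + 8.2958*u - 0.3444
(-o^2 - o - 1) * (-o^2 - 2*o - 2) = o^4 + 3*o^3 + 5*o^2 + 4*o + 2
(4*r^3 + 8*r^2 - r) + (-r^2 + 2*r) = 4*r^3 + 7*r^2 + r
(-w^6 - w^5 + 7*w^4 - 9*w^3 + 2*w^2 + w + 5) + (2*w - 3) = -w^6 - w^5 + 7*w^4 - 9*w^3 + 2*w^2 + 3*w + 2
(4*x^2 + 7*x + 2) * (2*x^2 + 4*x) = 8*x^4 + 30*x^3 + 32*x^2 + 8*x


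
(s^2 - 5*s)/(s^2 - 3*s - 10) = s/(s + 2)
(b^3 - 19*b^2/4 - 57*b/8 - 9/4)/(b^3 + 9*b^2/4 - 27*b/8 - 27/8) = (2*b^2 - 11*b - 6)/(2*b^2 + 3*b - 9)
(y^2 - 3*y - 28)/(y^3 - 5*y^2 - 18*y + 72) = (y - 7)/(y^2 - 9*y + 18)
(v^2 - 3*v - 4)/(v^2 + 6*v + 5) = (v - 4)/(v + 5)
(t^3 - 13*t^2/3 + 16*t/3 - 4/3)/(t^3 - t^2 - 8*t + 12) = (t - 1/3)/(t + 3)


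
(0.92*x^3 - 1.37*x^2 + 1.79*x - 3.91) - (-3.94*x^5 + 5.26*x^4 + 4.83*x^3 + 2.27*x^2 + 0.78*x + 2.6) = 3.94*x^5 - 5.26*x^4 - 3.91*x^3 - 3.64*x^2 + 1.01*x - 6.51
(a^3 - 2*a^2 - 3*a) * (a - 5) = a^4 - 7*a^3 + 7*a^2 + 15*a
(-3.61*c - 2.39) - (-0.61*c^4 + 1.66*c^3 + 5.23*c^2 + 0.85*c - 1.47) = 0.61*c^4 - 1.66*c^3 - 5.23*c^2 - 4.46*c - 0.92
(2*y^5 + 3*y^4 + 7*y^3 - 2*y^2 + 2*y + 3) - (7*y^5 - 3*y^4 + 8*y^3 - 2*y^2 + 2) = -5*y^5 + 6*y^4 - y^3 + 2*y + 1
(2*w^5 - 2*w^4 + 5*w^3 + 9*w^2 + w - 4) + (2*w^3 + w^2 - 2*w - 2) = 2*w^5 - 2*w^4 + 7*w^3 + 10*w^2 - w - 6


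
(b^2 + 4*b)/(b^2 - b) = (b + 4)/(b - 1)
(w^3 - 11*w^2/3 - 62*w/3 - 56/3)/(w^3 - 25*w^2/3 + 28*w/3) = (3*w^2 + 10*w + 8)/(w*(3*w - 4))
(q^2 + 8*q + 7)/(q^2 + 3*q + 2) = (q + 7)/(q + 2)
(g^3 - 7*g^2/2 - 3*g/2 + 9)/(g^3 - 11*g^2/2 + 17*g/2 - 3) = (2*g + 3)/(2*g - 1)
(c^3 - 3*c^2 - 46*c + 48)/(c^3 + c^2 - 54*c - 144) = (c - 1)/(c + 3)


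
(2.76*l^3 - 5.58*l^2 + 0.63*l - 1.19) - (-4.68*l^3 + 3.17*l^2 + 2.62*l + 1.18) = 7.44*l^3 - 8.75*l^2 - 1.99*l - 2.37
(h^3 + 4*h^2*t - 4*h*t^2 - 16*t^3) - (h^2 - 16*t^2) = h^3 + 4*h^2*t - h^2 - 4*h*t^2 - 16*t^3 + 16*t^2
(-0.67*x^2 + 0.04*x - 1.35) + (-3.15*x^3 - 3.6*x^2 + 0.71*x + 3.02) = -3.15*x^3 - 4.27*x^2 + 0.75*x + 1.67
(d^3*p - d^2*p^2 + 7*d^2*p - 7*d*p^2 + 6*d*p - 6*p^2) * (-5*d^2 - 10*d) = -5*d^5*p + 5*d^4*p^2 - 45*d^4*p + 45*d^3*p^2 - 100*d^3*p + 100*d^2*p^2 - 60*d^2*p + 60*d*p^2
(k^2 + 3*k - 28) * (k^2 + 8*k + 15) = k^4 + 11*k^3 + 11*k^2 - 179*k - 420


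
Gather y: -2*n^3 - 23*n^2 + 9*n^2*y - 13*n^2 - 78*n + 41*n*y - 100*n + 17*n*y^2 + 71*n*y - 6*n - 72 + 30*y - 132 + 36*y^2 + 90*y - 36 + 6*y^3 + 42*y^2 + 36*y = -2*n^3 - 36*n^2 - 184*n + 6*y^3 + y^2*(17*n + 78) + y*(9*n^2 + 112*n + 156) - 240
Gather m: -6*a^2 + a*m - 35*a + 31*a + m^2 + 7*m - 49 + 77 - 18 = -6*a^2 - 4*a + m^2 + m*(a + 7) + 10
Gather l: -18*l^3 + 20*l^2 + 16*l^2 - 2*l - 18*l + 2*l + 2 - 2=-18*l^3 + 36*l^2 - 18*l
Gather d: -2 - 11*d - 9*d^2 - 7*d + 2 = -9*d^2 - 18*d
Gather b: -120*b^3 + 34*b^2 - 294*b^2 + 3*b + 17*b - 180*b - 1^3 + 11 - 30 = -120*b^3 - 260*b^2 - 160*b - 20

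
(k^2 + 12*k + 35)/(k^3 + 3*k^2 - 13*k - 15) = (k + 7)/(k^2 - 2*k - 3)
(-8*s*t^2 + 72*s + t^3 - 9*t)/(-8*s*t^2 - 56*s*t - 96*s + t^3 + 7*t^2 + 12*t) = (t - 3)/(t + 4)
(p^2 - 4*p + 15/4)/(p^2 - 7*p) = (p^2 - 4*p + 15/4)/(p*(p - 7))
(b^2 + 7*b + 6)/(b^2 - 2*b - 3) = (b + 6)/(b - 3)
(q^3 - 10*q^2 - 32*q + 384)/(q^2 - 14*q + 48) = (q^2 - 2*q - 48)/(q - 6)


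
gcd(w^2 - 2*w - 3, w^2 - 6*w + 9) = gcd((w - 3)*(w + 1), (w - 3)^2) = w - 3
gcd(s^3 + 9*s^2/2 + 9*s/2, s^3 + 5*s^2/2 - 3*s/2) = s^2 + 3*s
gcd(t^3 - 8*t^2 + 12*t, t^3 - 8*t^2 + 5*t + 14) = t - 2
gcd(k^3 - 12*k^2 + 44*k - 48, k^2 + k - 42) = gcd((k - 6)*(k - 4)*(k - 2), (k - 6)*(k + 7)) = k - 6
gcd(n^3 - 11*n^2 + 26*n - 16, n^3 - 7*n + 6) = n^2 - 3*n + 2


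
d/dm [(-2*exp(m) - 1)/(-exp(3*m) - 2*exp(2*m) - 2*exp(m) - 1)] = (-4*exp(2*m) - 7*exp(m) - 4)*exp(2*m)/(exp(6*m) + 4*exp(5*m) + 8*exp(4*m) + 10*exp(3*m) + 8*exp(2*m) + 4*exp(m) + 1)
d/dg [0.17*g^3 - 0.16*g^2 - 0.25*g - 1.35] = 0.51*g^2 - 0.32*g - 0.25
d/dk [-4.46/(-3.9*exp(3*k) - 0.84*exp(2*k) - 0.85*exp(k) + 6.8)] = (-52.182*exp(2*k) - 7.4928*exp(k) - 3.791)*exp(k)/(3.9*exp(3*k) + 0.84*exp(2*k) + 0.85*exp(k) - 6.8)^2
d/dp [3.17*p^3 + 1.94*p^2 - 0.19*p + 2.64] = 9.51*p^2 + 3.88*p - 0.19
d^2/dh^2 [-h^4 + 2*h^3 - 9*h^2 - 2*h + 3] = -12*h^2 + 12*h - 18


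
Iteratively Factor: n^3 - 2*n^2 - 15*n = (n - 5)*(n^2 + 3*n) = n*(n - 5)*(n + 3)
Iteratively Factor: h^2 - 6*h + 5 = (h - 5)*(h - 1)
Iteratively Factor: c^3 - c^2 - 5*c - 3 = (c + 1)*(c^2 - 2*c - 3) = (c + 1)^2*(c - 3)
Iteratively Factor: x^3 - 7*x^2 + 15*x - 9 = (x - 1)*(x^2 - 6*x + 9) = (x - 3)*(x - 1)*(x - 3)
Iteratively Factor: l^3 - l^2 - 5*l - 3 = (l + 1)*(l^2 - 2*l - 3) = (l - 3)*(l + 1)*(l + 1)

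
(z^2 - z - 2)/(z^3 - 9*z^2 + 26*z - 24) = (z + 1)/(z^2 - 7*z + 12)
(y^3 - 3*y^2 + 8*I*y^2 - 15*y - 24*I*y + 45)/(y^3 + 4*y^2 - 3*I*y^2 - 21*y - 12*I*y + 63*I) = (y^2 + 8*I*y - 15)/(y^2 + y*(7 - 3*I) - 21*I)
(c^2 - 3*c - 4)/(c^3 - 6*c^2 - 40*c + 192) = (c + 1)/(c^2 - 2*c - 48)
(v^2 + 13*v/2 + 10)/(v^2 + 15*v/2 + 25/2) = (v + 4)/(v + 5)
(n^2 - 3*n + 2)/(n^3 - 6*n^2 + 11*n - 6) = 1/(n - 3)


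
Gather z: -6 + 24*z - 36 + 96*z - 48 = 120*z - 90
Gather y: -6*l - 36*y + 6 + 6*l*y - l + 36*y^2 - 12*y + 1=-7*l + 36*y^2 + y*(6*l - 48) + 7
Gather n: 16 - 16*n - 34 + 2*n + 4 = -14*n - 14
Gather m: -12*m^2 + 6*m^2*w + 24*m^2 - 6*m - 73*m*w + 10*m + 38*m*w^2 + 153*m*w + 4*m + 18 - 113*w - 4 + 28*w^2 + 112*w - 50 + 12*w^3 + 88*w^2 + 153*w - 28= m^2*(6*w + 12) + m*(38*w^2 + 80*w + 8) + 12*w^3 + 116*w^2 + 152*w - 64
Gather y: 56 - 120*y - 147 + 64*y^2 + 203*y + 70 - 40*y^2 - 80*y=24*y^2 + 3*y - 21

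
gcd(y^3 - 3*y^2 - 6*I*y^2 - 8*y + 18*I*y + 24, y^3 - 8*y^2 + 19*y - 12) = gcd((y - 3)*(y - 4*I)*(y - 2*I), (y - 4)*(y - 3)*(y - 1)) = y - 3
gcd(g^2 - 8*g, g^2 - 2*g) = g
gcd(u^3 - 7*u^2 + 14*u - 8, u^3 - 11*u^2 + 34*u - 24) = u^2 - 5*u + 4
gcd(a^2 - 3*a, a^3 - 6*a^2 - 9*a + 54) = a - 3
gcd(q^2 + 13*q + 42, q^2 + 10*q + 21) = q + 7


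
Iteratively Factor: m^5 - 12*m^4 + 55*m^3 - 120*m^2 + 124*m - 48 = (m - 3)*(m^4 - 9*m^3 + 28*m^2 - 36*m + 16) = (m - 3)*(m - 2)*(m^3 - 7*m^2 + 14*m - 8) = (m - 3)*(m - 2)*(m - 1)*(m^2 - 6*m + 8) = (m - 4)*(m - 3)*(m - 2)*(m - 1)*(m - 2)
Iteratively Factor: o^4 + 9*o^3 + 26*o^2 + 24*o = (o + 3)*(o^3 + 6*o^2 + 8*o) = (o + 2)*(o + 3)*(o^2 + 4*o) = (o + 2)*(o + 3)*(o + 4)*(o)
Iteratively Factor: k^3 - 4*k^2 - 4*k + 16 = (k - 4)*(k^2 - 4) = (k - 4)*(k - 2)*(k + 2)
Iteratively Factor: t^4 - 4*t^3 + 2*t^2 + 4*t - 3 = (t - 3)*(t^3 - t^2 - t + 1) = (t - 3)*(t - 1)*(t^2 - 1) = (t - 3)*(t - 1)*(t + 1)*(t - 1)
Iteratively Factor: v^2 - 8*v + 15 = (v - 5)*(v - 3)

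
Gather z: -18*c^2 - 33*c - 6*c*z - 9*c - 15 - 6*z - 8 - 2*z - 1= -18*c^2 - 42*c + z*(-6*c - 8) - 24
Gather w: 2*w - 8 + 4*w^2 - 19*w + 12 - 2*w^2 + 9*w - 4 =2*w^2 - 8*w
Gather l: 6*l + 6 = 6*l + 6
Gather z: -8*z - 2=-8*z - 2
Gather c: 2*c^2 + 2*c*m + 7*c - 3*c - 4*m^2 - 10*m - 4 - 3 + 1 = 2*c^2 + c*(2*m + 4) - 4*m^2 - 10*m - 6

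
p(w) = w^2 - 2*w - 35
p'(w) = 2*w - 2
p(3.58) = -29.34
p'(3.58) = 5.16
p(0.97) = -36.00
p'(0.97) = -0.06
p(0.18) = -35.33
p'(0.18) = -1.64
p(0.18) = -35.33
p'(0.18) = -1.64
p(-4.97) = -0.36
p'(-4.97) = -11.94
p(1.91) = -35.17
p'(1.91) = 1.82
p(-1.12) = -31.51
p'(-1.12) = -4.24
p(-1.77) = -28.33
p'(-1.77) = -5.54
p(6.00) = -11.00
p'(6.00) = 10.00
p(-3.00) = -20.00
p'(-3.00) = -8.00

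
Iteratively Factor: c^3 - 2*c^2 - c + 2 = (c - 1)*(c^2 - c - 2) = (c - 1)*(c + 1)*(c - 2)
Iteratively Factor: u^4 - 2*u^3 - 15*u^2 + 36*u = (u)*(u^3 - 2*u^2 - 15*u + 36) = u*(u + 4)*(u^2 - 6*u + 9) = u*(u - 3)*(u + 4)*(u - 3)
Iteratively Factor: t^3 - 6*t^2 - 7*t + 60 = (t + 3)*(t^2 - 9*t + 20) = (t - 5)*(t + 3)*(t - 4)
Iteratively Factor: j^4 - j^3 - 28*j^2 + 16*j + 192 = (j + 4)*(j^3 - 5*j^2 - 8*j + 48) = (j - 4)*(j + 4)*(j^2 - j - 12) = (j - 4)*(j + 3)*(j + 4)*(j - 4)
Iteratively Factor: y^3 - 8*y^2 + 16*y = (y - 4)*(y^2 - 4*y) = (y - 4)^2*(y)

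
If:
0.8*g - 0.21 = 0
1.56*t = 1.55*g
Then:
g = 0.26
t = 0.26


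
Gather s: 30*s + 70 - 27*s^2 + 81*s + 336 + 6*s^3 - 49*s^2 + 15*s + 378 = 6*s^3 - 76*s^2 + 126*s + 784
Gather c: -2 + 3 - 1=0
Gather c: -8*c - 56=-8*c - 56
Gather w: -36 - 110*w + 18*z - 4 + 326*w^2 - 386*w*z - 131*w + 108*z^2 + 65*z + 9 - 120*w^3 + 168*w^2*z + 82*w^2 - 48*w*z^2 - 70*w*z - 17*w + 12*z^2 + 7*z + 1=-120*w^3 + w^2*(168*z + 408) + w*(-48*z^2 - 456*z - 258) + 120*z^2 + 90*z - 30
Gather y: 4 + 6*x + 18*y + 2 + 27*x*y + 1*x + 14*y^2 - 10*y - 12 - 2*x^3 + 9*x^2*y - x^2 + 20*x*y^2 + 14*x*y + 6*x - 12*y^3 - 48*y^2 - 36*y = -2*x^3 - x^2 + 13*x - 12*y^3 + y^2*(20*x - 34) + y*(9*x^2 + 41*x - 28) - 6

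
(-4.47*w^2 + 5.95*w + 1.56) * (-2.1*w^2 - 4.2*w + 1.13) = 9.387*w^4 + 6.279*w^3 - 33.3171*w^2 + 0.171499999999999*w + 1.7628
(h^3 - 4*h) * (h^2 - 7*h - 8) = h^5 - 7*h^4 - 12*h^3 + 28*h^2 + 32*h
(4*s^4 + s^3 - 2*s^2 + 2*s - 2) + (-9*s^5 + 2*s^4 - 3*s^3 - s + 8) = -9*s^5 + 6*s^4 - 2*s^3 - 2*s^2 + s + 6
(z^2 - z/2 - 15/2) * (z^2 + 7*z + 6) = z^4 + 13*z^3/2 - 5*z^2 - 111*z/2 - 45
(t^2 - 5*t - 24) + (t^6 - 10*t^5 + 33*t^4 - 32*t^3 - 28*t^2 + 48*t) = t^6 - 10*t^5 + 33*t^4 - 32*t^3 - 27*t^2 + 43*t - 24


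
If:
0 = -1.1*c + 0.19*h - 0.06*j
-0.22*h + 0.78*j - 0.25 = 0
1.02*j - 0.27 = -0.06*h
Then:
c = -0.04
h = -0.16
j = 0.27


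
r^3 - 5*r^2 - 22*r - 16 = (r - 8)*(r + 1)*(r + 2)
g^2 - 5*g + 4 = (g - 4)*(g - 1)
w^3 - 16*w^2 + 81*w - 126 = (w - 7)*(w - 6)*(w - 3)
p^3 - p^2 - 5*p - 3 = (p - 3)*(p + 1)^2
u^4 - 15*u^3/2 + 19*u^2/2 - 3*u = u*(u - 6)*(u - 1)*(u - 1/2)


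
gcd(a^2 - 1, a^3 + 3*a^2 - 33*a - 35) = a + 1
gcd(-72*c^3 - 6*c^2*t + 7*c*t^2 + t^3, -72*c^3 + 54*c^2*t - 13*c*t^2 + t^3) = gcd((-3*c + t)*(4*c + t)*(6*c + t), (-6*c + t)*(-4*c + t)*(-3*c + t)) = -3*c + t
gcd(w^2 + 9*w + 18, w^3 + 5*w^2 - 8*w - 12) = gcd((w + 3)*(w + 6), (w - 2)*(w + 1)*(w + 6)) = w + 6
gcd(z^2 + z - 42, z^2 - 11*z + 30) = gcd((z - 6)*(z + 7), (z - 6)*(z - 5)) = z - 6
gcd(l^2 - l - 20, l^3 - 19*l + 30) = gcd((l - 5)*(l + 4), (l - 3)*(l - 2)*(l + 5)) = 1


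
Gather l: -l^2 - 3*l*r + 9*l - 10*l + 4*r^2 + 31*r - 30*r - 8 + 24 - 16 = -l^2 + l*(-3*r - 1) + 4*r^2 + r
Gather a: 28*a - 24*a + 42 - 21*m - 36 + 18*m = 4*a - 3*m + 6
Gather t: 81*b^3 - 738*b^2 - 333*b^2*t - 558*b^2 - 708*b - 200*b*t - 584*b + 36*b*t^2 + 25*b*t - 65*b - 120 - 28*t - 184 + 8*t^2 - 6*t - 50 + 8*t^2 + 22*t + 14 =81*b^3 - 1296*b^2 - 1357*b + t^2*(36*b + 16) + t*(-333*b^2 - 175*b - 12) - 340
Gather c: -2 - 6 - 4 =-12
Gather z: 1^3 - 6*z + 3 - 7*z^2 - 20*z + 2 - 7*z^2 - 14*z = -14*z^2 - 40*z + 6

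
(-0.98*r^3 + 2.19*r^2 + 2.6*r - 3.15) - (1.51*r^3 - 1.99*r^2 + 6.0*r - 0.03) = -2.49*r^3 + 4.18*r^2 - 3.4*r - 3.12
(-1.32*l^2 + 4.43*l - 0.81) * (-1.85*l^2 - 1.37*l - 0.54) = 2.442*l^4 - 6.3871*l^3 - 3.8578*l^2 - 1.2825*l + 0.4374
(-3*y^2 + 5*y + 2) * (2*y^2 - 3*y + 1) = -6*y^4 + 19*y^3 - 14*y^2 - y + 2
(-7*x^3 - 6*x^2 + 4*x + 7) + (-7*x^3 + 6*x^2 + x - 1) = -14*x^3 + 5*x + 6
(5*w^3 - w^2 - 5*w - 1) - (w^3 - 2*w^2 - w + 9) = 4*w^3 + w^2 - 4*w - 10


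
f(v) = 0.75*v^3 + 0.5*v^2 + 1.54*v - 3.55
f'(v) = 2.25*v^2 + 1.0*v + 1.54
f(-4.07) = -52.10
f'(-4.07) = 34.74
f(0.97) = -0.90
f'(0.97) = 4.63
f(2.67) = 18.40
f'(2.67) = 20.25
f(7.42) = 341.79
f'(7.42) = 132.84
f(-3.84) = -44.56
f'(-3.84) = 30.88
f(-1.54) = -7.47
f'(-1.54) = 5.34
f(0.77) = -1.73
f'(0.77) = 3.64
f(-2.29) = -13.46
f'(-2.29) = 11.05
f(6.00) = 185.69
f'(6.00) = 88.54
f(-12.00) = -1246.03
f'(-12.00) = 313.54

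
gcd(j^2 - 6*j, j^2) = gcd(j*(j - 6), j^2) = j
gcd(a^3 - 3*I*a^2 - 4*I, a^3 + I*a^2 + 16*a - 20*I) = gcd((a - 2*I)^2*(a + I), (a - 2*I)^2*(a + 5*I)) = a^2 - 4*I*a - 4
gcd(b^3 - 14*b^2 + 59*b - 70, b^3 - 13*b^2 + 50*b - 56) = b^2 - 9*b + 14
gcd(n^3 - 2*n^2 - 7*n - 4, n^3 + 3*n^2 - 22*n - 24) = n^2 - 3*n - 4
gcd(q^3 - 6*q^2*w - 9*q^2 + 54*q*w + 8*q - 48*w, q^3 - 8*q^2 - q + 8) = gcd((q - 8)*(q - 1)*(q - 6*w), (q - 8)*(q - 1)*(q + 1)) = q^2 - 9*q + 8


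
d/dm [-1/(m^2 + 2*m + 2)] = 2*(m + 1)/(m^2 + 2*m + 2)^2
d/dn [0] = 0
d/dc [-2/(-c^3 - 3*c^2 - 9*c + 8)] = 6*(-c^2 - 2*c - 3)/(c^3 + 3*c^2 + 9*c - 8)^2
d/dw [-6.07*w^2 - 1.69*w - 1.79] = -12.14*w - 1.69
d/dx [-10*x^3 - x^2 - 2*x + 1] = -30*x^2 - 2*x - 2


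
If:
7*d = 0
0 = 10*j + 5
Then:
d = 0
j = -1/2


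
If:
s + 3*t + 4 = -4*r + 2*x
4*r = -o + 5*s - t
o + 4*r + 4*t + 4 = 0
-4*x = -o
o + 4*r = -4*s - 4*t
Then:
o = 8/3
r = 4/3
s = 1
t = -3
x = 2/3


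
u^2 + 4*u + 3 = (u + 1)*(u + 3)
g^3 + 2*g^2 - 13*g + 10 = (g - 2)*(g - 1)*(g + 5)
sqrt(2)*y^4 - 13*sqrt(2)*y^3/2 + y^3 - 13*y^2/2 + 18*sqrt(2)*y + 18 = (y - 6)*(y - 2)*(y + 3/2)*(sqrt(2)*y + 1)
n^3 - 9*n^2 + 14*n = n*(n - 7)*(n - 2)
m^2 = m^2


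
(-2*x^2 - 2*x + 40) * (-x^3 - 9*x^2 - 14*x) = 2*x^5 + 20*x^4 + 6*x^3 - 332*x^2 - 560*x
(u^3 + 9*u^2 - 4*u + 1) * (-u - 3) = -u^4 - 12*u^3 - 23*u^2 + 11*u - 3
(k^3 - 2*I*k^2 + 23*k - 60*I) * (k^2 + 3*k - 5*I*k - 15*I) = k^5 + 3*k^4 - 7*I*k^4 + 13*k^3 - 21*I*k^3 + 39*k^2 - 175*I*k^2 - 300*k - 525*I*k - 900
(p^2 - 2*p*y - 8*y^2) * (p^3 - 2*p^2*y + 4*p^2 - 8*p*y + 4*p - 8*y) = p^5 - 4*p^4*y + 4*p^4 - 4*p^3*y^2 - 16*p^3*y + 4*p^3 + 16*p^2*y^3 - 16*p^2*y^2 - 16*p^2*y + 64*p*y^3 - 16*p*y^2 + 64*y^3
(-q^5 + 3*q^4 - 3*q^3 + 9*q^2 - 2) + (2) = -q^5 + 3*q^4 - 3*q^3 + 9*q^2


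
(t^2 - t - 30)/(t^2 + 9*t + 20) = (t - 6)/(t + 4)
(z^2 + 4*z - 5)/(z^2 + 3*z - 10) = (z - 1)/(z - 2)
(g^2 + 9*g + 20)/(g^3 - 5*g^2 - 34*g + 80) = (g + 4)/(g^2 - 10*g + 16)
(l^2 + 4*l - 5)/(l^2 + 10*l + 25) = (l - 1)/(l + 5)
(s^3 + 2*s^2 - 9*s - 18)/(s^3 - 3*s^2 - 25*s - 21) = (s^2 - s - 6)/(s^2 - 6*s - 7)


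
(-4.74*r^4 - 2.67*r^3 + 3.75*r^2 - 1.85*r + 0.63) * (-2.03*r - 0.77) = 9.6222*r^5 + 9.0699*r^4 - 5.5566*r^3 + 0.867999999999999*r^2 + 0.1456*r - 0.4851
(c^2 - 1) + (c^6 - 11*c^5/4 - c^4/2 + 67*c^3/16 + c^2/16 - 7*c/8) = c^6 - 11*c^5/4 - c^4/2 + 67*c^3/16 + 17*c^2/16 - 7*c/8 - 1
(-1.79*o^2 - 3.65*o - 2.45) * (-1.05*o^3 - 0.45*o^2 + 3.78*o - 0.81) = 1.8795*o^5 + 4.638*o^4 - 2.5512*o^3 - 11.2446*o^2 - 6.3045*o + 1.9845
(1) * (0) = 0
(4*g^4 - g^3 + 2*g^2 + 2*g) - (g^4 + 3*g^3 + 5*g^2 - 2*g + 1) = 3*g^4 - 4*g^3 - 3*g^2 + 4*g - 1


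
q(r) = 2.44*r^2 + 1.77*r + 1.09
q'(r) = 4.88*r + 1.77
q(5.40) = 81.80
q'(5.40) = 28.12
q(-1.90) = 6.54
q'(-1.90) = -7.50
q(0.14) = 1.39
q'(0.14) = 2.45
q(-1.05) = 1.92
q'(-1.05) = -3.35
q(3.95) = 46.15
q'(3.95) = 21.05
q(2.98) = 28.03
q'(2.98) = 16.31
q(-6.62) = 96.30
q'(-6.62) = -30.54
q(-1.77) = 5.60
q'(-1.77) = -6.87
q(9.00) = 214.66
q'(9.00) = 45.69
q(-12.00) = 331.21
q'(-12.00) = -56.79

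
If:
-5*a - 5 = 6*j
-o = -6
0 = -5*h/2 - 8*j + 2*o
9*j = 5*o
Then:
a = -5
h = -88/15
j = 10/3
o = 6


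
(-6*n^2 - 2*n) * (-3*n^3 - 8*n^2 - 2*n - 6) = 18*n^5 + 54*n^4 + 28*n^3 + 40*n^2 + 12*n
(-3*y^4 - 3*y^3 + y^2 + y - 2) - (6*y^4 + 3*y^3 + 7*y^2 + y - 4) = -9*y^4 - 6*y^3 - 6*y^2 + 2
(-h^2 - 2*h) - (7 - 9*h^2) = 8*h^2 - 2*h - 7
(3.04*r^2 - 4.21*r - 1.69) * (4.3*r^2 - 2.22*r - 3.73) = 13.072*r^4 - 24.8518*r^3 - 9.26*r^2 + 19.4551*r + 6.3037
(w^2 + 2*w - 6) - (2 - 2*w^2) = 3*w^2 + 2*w - 8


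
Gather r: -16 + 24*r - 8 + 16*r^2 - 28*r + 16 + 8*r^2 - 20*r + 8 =24*r^2 - 24*r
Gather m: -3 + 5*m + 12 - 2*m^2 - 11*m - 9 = -2*m^2 - 6*m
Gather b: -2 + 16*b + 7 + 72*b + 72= 88*b + 77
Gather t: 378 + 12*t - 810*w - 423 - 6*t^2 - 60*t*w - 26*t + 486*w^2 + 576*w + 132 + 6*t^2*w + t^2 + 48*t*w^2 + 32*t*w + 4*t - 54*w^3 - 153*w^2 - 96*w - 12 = t^2*(6*w - 5) + t*(48*w^2 - 28*w - 10) - 54*w^3 + 333*w^2 - 330*w + 75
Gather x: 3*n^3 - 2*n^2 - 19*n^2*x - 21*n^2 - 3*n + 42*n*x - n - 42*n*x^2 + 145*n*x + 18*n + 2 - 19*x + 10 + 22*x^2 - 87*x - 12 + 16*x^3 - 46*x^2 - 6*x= 3*n^3 - 23*n^2 + 14*n + 16*x^3 + x^2*(-42*n - 24) + x*(-19*n^2 + 187*n - 112)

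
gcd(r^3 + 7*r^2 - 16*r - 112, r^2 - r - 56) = r + 7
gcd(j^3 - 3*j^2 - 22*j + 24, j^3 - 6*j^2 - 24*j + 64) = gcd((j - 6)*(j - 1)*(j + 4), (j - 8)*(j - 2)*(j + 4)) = j + 4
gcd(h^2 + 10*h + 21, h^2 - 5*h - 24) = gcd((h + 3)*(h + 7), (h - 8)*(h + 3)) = h + 3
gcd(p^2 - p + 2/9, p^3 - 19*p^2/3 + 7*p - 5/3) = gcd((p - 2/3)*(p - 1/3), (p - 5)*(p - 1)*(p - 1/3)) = p - 1/3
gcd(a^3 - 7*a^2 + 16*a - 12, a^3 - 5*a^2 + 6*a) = a^2 - 5*a + 6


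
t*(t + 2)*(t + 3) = t^3 + 5*t^2 + 6*t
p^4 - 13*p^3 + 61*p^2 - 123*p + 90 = (p - 5)*(p - 3)^2*(p - 2)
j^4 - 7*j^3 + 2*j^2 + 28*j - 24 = (j - 6)*(j - 2)*(j - 1)*(j + 2)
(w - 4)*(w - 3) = w^2 - 7*w + 12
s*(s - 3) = s^2 - 3*s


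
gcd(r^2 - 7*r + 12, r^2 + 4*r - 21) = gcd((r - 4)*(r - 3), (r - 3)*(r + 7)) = r - 3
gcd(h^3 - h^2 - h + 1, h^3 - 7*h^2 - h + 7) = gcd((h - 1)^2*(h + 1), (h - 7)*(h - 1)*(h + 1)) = h^2 - 1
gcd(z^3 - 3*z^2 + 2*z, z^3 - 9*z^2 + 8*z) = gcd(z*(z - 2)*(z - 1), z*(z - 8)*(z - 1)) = z^2 - z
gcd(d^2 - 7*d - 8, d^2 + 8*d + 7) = d + 1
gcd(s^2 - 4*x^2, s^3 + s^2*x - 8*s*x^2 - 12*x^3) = s + 2*x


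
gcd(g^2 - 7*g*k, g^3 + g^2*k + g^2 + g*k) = g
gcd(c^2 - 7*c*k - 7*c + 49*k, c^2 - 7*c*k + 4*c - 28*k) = c - 7*k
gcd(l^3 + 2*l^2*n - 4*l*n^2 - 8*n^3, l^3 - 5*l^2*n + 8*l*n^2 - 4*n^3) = l - 2*n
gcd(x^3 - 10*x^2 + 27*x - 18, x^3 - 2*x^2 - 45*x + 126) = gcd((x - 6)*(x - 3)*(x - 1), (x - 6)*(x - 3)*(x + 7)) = x^2 - 9*x + 18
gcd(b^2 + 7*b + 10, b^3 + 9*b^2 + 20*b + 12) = b + 2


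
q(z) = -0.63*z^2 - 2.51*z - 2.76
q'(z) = -1.26*z - 2.51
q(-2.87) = -0.75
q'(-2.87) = 1.11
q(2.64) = -13.78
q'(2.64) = -5.84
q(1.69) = -8.80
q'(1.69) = -4.64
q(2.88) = -15.21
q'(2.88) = -6.14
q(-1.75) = -0.30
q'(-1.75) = -0.30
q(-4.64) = -4.68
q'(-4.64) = 3.34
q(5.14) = -32.31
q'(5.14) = -8.99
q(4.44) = -26.32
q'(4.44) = -8.10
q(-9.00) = -31.20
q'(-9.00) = 8.83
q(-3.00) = -0.90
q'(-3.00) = 1.27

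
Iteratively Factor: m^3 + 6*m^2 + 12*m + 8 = (m + 2)*(m^2 + 4*m + 4) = (m + 2)^2*(m + 2)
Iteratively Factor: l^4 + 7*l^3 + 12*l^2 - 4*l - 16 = (l + 2)*(l^3 + 5*l^2 + 2*l - 8) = (l + 2)*(l + 4)*(l^2 + l - 2) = (l + 2)^2*(l + 4)*(l - 1)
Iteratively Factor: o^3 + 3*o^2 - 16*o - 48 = (o + 4)*(o^2 - o - 12) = (o + 3)*(o + 4)*(o - 4)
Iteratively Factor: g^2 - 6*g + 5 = (g - 1)*(g - 5)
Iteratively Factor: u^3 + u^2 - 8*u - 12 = (u + 2)*(u^2 - u - 6) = (u + 2)^2*(u - 3)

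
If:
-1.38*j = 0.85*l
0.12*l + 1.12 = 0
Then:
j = 5.75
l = -9.33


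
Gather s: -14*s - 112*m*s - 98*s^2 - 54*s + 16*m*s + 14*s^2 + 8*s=-84*s^2 + s*(-96*m - 60)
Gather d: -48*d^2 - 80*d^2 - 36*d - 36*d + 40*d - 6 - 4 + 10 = -128*d^2 - 32*d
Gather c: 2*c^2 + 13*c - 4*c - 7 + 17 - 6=2*c^2 + 9*c + 4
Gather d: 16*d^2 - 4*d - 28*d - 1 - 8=16*d^2 - 32*d - 9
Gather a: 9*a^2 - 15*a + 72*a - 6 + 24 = 9*a^2 + 57*a + 18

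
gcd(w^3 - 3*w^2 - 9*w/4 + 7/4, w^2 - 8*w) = 1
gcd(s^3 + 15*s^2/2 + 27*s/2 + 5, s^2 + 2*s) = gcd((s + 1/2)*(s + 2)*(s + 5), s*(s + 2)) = s + 2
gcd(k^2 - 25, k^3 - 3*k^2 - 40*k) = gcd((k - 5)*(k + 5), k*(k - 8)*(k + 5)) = k + 5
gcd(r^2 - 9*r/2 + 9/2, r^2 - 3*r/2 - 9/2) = r - 3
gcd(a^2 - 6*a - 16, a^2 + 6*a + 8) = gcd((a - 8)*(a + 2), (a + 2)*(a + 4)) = a + 2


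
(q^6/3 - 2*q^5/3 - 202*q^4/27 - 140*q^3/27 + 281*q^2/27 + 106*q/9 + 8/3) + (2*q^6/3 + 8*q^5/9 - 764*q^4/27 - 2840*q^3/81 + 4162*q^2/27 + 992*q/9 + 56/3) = q^6 + 2*q^5/9 - 322*q^4/9 - 3260*q^3/81 + 1481*q^2/9 + 122*q + 64/3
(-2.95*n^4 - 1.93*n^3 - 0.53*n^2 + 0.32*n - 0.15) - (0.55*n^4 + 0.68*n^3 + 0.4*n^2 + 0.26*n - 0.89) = -3.5*n^4 - 2.61*n^3 - 0.93*n^2 + 0.06*n + 0.74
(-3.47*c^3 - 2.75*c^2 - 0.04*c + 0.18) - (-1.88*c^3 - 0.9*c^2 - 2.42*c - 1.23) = -1.59*c^3 - 1.85*c^2 + 2.38*c + 1.41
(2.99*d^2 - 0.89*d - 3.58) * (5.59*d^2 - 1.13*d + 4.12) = 16.7141*d^4 - 8.3538*d^3 - 6.6877*d^2 + 0.3786*d - 14.7496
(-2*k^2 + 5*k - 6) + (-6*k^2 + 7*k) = -8*k^2 + 12*k - 6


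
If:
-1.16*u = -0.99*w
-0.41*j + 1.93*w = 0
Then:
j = 4.70731707317073*w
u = 0.853448275862069*w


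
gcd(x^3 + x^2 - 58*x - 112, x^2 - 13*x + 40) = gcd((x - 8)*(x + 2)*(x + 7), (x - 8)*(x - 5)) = x - 8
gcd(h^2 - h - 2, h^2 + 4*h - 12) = h - 2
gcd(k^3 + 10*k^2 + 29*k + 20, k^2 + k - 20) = k + 5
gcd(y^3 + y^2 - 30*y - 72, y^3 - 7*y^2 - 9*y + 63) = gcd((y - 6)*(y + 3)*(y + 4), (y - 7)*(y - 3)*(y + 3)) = y + 3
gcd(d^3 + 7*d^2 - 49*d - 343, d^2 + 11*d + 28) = d + 7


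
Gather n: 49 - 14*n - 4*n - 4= 45 - 18*n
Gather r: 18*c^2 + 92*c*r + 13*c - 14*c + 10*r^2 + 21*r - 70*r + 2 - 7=18*c^2 - c + 10*r^2 + r*(92*c - 49) - 5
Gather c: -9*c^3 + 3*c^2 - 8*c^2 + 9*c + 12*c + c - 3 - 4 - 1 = -9*c^3 - 5*c^2 + 22*c - 8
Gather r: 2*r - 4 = 2*r - 4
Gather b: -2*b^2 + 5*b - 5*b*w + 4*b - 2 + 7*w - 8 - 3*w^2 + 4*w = -2*b^2 + b*(9 - 5*w) - 3*w^2 + 11*w - 10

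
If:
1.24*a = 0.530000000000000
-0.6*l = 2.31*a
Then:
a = 0.43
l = -1.65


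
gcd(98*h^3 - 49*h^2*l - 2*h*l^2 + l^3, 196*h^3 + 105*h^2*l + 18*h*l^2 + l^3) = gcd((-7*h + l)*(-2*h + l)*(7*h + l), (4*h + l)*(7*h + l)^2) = 7*h + l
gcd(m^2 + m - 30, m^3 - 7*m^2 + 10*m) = m - 5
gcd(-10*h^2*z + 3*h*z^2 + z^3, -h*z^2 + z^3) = z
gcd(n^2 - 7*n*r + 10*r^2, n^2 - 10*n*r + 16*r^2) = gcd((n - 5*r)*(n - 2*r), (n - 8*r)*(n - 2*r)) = -n + 2*r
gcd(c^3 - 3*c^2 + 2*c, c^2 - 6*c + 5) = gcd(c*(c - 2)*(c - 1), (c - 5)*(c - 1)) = c - 1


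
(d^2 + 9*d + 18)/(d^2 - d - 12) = (d + 6)/(d - 4)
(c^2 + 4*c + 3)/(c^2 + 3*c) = (c + 1)/c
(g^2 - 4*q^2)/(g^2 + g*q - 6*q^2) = (g + 2*q)/(g + 3*q)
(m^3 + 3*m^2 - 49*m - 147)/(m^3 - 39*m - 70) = (m^2 + 10*m + 21)/(m^2 + 7*m + 10)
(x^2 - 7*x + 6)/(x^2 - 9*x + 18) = (x - 1)/(x - 3)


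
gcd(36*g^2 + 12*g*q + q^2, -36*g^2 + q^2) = 6*g + q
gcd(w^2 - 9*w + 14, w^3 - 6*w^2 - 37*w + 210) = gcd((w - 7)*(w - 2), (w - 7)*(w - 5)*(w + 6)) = w - 7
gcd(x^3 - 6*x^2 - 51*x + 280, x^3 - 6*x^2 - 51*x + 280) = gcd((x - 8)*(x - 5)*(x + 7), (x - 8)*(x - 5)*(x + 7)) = x^3 - 6*x^2 - 51*x + 280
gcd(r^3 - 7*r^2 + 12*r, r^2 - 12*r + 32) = r - 4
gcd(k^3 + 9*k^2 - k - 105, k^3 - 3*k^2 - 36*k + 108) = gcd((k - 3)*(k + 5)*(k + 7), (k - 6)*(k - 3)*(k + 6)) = k - 3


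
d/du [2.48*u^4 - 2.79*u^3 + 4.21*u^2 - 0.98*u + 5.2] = 9.92*u^3 - 8.37*u^2 + 8.42*u - 0.98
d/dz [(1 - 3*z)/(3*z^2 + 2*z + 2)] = (9*z^2 - 6*z - 8)/(9*z^4 + 12*z^3 + 16*z^2 + 8*z + 4)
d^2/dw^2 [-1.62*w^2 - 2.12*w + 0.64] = -3.24000000000000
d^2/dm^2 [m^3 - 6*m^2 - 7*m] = 6*m - 12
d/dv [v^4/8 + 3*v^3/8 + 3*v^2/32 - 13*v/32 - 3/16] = v^3/2 + 9*v^2/8 + 3*v/16 - 13/32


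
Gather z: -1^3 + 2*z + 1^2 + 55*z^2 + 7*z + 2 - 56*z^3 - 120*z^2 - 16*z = -56*z^3 - 65*z^2 - 7*z + 2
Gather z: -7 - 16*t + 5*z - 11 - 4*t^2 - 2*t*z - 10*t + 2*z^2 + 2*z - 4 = -4*t^2 - 26*t + 2*z^2 + z*(7 - 2*t) - 22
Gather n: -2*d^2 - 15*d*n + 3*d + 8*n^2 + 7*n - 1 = -2*d^2 + 3*d + 8*n^2 + n*(7 - 15*d) - 1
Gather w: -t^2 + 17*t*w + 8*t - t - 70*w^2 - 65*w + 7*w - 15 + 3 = -t^2 + 7*t - 70*w^2 + w*(17*t - 58) - 12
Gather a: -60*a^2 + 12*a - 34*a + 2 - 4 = -60*a^2 - 22*a - 2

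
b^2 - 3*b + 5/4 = (b - 5/2)*(b - 1/2)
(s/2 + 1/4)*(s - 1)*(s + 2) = s^3/2 + 3*s^2/4 - 3*s/4 - 1/2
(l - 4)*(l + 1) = l^2 - 3*l - 4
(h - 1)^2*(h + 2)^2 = h^4 + 2*h^3 - 3*h^2 - 4*h + 4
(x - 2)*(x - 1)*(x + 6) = x^3 + 3*x^2 - 16*x + 12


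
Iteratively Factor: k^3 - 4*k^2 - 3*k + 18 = (k - 3)*(k^2 - k - 6) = (k - 3)*(k + 2)*(k - 3)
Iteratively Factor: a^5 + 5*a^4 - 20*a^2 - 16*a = (a + 1)*(a^4 + 4*a^3 - 4*a^2 - 16*a) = (a + 1)*(a + 2)*(a^3 + 2*a^2 - 8*a) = (a - 2)*(a + 1)*(a + 2)*(a^2 + 4*a) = a*(a - 2)*(a + 1)*(a + 2)*(a + 4)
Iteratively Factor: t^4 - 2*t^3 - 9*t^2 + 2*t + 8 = (t + 2)*(t^3 - 4*t^2 - t + 4) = (t - 4)*(t + 2)*(t^2 - 1) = (t - 4)*(t + 1)*(t + 2)*(t - 1)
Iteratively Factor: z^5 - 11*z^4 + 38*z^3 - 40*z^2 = (z - 5)*(z^4 - 6*z^3 + 8*z^2) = (z - 5)*(z - 2)*(z^3 - 4*z^2) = z*(z - 5)*(z - 2)*(z^2 - 4*z) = z*(z - 5)*(z - 4)*(z - 2)*(z)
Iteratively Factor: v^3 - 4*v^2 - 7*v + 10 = (v - 1)*(v^2 - 3*v - 10) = (v - 1)*(v + 2)*(v - 5)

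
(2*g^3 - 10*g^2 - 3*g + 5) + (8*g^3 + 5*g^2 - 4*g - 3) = 10*g^3 - 5*g^2 - 7*g + 2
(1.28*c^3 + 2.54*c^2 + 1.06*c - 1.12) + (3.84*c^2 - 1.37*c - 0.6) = 1.28*c^3 + 6.38*c^2 - 0.31*c - 1.72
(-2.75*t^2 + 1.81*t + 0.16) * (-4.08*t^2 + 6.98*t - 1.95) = 11.22*t^4 - 26.5798*t^3 + 17.3435*t^2 - 2.4127*t - 0.312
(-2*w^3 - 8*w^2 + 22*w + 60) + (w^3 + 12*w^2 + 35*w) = -w^3 + 4*w^2 + 57*w + 60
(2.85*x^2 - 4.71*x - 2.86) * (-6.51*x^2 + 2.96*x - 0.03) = -18.5535*x^4 + 39.0981*x^3 + 4.5915*x^2 - 8.3243*x + 0.0858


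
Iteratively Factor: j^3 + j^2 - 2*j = (j - 1)*(j^2 + 2*j) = j*(j - 1)*(j + 2)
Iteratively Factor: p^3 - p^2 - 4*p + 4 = (p + 2)*(p^2 - 3*p + 2) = (p - 2)*(p + 2)*(p - 1)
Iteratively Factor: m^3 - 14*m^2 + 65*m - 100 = (m - 4)*(m^2 - 10*m + 25) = (m - 5)*(m - 4)*(m - 5)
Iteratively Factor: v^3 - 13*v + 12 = (v - 3)*(v^2 + 3*v - 4) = (v - 3)*(v - 1)*(v + 4)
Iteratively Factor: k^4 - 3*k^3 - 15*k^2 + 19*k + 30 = (k + 1)*(k^3 - 4*k^2 - 11*k + 30) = (k + 1)*(k + 3)*(k^2 - 7*k + 10) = (k - 2)*(k + 1)*(k + 3)*(k - 5)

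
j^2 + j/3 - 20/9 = (j - 4/3)*(j + 5/3)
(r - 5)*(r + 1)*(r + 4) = r^3 - 21*r - 20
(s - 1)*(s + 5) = s^2 + 4*s - 5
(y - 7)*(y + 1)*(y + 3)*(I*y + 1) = I*y^4 + y^3 - 3*I*y^3 - 3*y^2 - 25*I*y^2 - 25*y - 21*I*y - 21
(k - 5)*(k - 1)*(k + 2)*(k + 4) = k^4 - 23*k^2 - 18*k + 40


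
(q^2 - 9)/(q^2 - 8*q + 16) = (q^2 - 9)/(q^2 - 8*q + 16)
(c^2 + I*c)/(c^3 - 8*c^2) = (c + I)/(c*(c - 8))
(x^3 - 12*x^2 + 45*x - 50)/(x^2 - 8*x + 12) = (x^2 - 10*x + 25)/(x - 6)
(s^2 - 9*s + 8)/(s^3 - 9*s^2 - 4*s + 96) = (s - 1)/(s^2 - s - 12)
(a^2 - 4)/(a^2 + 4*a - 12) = (a + 2)/(a + 6)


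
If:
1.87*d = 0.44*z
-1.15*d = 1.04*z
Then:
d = 0.00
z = 0.00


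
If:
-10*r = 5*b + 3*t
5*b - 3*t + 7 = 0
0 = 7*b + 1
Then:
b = -1/7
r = -39/70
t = 44/21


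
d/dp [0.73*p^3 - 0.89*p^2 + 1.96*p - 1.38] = 2.19*p^2 - 1.78*p + 1.96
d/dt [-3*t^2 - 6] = -6*t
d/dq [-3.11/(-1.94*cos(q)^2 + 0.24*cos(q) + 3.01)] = (12.0668*cos(q) - 0.7464)*sin(q)/(-1.94*cos(q)^2 + 0.24*cos(q) + 3.01)^2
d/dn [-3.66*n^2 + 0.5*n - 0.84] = 0.5 - 7.32*n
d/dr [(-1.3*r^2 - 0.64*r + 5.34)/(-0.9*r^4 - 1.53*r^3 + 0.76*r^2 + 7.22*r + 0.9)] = (-2.34*r^5 - 3.717*r^4 + 17.2656*r^3 + 15.611*r^2 - 10.4568*r - 39.1308)/(0.81*r^8 + 2.754*r^7 + 0.9729*r^6 - 15.3216*r^5 - 23.1356*r^4 + 8.2204*r^3 + 53.4964*r^2 + 12.996*r + 0.81)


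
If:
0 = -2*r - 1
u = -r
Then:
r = -1/2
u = 1/2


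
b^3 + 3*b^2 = b^2*(b + 3)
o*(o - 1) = o^2 - o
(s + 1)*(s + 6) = s^2 + 7*s + 6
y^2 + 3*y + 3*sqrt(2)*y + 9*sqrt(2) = (y + 3)*(y + 3*sqrt(2))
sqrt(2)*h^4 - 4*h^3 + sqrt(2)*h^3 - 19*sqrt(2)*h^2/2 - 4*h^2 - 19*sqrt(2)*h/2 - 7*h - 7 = (h + 1)*(h - 7*sqrt(2)/2)*(h + sqrt(2))*(sqrt(2)*h + 1)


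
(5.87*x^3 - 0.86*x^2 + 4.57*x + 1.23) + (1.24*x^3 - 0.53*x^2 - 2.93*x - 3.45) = 7.11*x^3 - 1.39*x^2 + 1.64*x - 2.22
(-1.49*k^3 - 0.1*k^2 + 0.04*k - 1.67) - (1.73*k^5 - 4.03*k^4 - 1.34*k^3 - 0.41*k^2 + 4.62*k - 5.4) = -1.73*k^5 + 4.03*k^4 - 0.15*k^3 + 0.31*k^2 - 4.58*k + 3.73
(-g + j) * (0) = 0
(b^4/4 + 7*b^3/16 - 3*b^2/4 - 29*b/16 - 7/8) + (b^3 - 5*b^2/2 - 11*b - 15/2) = b^4/4 + 23*b^3/16 - 13*b^2/4 - 205*b/16 - 67/8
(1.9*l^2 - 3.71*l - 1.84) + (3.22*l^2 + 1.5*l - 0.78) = 5.12*l^2 - 2.21*l - 2.62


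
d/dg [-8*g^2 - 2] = -16*g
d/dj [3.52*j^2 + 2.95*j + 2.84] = 7.04*j + 2.95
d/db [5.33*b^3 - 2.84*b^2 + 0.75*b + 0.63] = 15.99*b^2 - 5.68*b + 0.75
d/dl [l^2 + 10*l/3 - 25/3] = 2*l + 10/3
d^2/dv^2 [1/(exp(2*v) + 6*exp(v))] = 2*(4*(exp(v) + 3)^2 - (exp(v) + 6)*(2*exp(v) + 3))*exp(-v)/(exp(v) + 6)^3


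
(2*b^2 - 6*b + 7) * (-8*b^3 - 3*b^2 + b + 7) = -16*b^5 + 42*b^4 - 36*b^3 - 13*b^2 - 35*b + 49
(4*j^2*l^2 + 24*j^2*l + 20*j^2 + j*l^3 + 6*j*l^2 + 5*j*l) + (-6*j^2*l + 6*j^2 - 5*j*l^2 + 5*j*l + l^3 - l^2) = 4*j^2*l^2 + 18*j^2*l + 26*j^2 + j*l^3 + j*l^2 + 10*j*l + l^3 - l^2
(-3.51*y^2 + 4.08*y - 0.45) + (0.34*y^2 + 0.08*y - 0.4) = -3.17*y^2 + 4.16*y - 0.85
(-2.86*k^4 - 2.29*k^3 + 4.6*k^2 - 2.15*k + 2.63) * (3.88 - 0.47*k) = 1.3442*k^5 - 10.0205*k^4 - 11.0472*k^3 + 18.8585*k^2 - 9.5781*k + 10.2044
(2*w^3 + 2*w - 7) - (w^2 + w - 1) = 2*w^3 - w^2 + w - 6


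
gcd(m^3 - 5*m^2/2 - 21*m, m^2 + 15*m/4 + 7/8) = m + 7/2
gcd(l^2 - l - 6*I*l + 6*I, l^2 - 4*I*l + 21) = 1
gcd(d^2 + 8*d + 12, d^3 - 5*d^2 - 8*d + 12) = d + 2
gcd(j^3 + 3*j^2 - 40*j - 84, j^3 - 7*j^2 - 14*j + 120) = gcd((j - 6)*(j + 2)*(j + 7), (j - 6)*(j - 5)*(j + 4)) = j - 6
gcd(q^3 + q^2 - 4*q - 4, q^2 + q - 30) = 1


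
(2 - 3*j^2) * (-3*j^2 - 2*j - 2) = 9*j^4 + 6*j^3 - 4*j - 4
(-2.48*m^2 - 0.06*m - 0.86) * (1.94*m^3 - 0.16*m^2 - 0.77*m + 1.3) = -4.8112*m^5 + 0.2804*m^4 + 0.2508*m^3 - 3.0402*m^2 + 0.5842*m - 1.118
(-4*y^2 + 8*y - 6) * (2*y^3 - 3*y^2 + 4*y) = -8*y^5 + 28*y^4 - 52*y^3 + 50*y^2 - 24*y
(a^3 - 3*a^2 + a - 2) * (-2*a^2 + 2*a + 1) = -2*a^5 + 8*a^4 - 7*a^3 + 3*a^2 - 3*a - 2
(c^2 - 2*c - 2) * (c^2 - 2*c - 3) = c^4 - 4*c^3 - c^2 + 10*c + 6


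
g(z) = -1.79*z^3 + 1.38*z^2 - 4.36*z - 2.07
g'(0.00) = -4.36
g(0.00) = -2.07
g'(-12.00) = -810.76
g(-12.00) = 3342.09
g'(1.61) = -13.84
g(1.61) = -12.98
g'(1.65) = -14.43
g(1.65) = -13.55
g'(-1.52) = -20.96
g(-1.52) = 14.03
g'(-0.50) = -7.08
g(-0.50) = 0.68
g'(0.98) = -6.81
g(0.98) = -6.70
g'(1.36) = -10.54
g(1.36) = -9.95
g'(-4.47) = -123.99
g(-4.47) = 204.87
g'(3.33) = -54.72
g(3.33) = -67.38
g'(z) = -5.37*z^2 + 2.76*z - 4.36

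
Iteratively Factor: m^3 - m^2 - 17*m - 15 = (m + 3)*(m^2 - 4*m - 5) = (m + 1)*(m + 3)*(m - 5)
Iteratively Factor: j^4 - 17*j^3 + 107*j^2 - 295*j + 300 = (j - 4)*(j^3 - 13*j^2 + 55*j - 75) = (j - 4)*(j - 3)*(j^2 - 10*j + 25) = (j - 5)*(j - 4)*(j - 3)*(j - 5)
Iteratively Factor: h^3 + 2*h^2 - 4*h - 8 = (h + 2)*(h^2 - 4) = (h + 2)^2*(h - 2)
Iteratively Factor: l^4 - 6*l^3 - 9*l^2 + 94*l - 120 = (l - 5)*(l^3 - l^2 - 14*l + 24) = (l - 5)*(l - 3)*(l^2 + 2*l - 8) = (l - 5)*(l - 3)*(l - 2)*(l + 4)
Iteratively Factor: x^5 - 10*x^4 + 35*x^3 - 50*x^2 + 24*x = (x - 2)*(x^4 - 8*x^3 + 19*x^2 - 12*x) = (x - 2)*(x - 1)*(x^3 - 7*x^2 + 12*x) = (x - 4)*(x - 2)*(x - 1)*(x^2 - 3*x) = x*(x - 4)*(x - 2)*(x - 1)*(x - 3)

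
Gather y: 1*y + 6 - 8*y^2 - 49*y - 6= -8*y^2 - 48*y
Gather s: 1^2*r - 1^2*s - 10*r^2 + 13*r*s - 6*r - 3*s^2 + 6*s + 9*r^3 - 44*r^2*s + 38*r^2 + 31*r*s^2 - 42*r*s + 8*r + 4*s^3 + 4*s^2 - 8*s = 9*r^3 + 28*r^2 + 3*r + 4*s^3 + s^2*(31*r + 1) + s*(-44*r^2 - 29*r - 3)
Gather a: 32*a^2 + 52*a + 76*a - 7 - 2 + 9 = 32*a^2 + 128*a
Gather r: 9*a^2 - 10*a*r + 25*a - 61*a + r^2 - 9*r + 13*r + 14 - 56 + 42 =9*a^2 - 36*a + r^2 + r*(4 - 10*a)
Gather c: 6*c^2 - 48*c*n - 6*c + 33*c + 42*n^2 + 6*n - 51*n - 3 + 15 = 6*c^2 + c*(27 - 48*n) + 42*n^2 - 45*n + 12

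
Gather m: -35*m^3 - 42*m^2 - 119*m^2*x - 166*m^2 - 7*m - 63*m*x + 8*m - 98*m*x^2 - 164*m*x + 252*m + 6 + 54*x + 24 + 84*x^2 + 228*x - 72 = -35*m^3 + m^2*(-119*x - 208) + m*(-98*x^2 - 227*x + 253) + 84*x^2 + 282*x - 42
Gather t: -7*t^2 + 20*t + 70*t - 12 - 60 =-7*t^2 + 90*t - 72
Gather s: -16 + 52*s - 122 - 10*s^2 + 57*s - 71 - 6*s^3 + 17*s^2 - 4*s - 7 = -6*s^3 + 7*s^2 + 105*s - 216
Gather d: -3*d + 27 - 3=24 - 3*d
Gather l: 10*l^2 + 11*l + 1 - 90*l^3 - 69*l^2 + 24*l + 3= -90*l^3 - 59*l^2 + 35*l + 4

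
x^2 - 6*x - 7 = (x - 7)*(x + 1)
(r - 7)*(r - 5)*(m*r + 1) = m*r^3 - 12*m*r^2 + 35*m*r + r^2 - 12*r + 35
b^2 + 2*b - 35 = (b - 5)*(b + 7)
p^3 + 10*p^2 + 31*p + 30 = (p + 2)*(p + 3)*(p + 5)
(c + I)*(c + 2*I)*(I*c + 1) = I*c^3 - 2*c^2 + I*c - 2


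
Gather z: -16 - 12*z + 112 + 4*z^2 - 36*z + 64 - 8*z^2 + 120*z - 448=-4*z^2 + 72*z - 288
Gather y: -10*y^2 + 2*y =-10*y^2 + 2*y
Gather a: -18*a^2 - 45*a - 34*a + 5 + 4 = -18*a^2 - 79*a + 9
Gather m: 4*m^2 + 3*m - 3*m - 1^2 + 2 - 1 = 4*m^2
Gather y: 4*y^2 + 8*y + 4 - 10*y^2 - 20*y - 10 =-6*y^2 - 12*y - 6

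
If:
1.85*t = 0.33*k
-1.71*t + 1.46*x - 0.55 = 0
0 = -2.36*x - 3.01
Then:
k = -7.91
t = -1.41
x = -1.28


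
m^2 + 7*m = m*(m + 7)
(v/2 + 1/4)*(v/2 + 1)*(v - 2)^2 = v^4/4 - 3*v^3/8 - 5*v^2/4 + 3*v/2 + 1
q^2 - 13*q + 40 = (q - 8)*(q - 5)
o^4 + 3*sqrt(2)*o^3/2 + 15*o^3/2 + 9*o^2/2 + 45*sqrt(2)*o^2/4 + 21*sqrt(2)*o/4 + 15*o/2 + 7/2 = (o + 1/2)*(o + 7)*(o + sqrt(2)/2)*(o + sqrt(2))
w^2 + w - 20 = (w - 4)*(w + 5)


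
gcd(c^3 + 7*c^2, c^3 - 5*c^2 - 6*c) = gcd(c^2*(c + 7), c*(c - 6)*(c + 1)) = c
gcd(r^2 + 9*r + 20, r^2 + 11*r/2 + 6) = r + 4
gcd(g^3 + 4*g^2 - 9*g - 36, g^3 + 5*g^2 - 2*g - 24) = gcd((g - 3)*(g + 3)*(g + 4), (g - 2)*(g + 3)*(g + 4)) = g^2 + 7*g + 12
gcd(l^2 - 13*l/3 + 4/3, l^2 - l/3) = l - 1/3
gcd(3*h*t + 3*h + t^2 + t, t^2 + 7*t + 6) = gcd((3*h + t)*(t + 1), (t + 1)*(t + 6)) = t + 1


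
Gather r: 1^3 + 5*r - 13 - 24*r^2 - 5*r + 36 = 24 - 24*r^2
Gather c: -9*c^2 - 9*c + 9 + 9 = -9*c^2 - 9*c + 18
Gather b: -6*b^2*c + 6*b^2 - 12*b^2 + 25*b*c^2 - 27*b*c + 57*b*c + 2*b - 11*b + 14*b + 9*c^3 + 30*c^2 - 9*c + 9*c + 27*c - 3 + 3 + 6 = b^2*(-6*c - 6) + b*(25*c^2 + 30*c + 5) + 9*c^3 + 30*c^2 + 27*c + 6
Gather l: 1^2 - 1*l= 1 - l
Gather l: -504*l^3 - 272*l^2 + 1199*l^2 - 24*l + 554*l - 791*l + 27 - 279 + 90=-504*l^3 + 927*l^2 - 261*l - 162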